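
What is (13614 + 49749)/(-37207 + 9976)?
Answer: -21121/9077 ≈ -2.3269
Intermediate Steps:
(13614 + 49749)/(-37207 + 9976) = 63363/(-27231) = 63363*(-1/27231) = -21121/9077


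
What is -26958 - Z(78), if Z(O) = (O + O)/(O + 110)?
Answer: -1267065/47 ≈ -26959.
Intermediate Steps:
Z(O) = 2*O/(110 + O) (Z(O) = (2*O)/(110 + O) = 2*O/(110 + O))
-26958 - Z(78) = -26958 - 2*78/(110 + 78) = -26958 - 2*78/188 = -26958 - 1*39/47 = -26958 - 39/47 = -1267065/47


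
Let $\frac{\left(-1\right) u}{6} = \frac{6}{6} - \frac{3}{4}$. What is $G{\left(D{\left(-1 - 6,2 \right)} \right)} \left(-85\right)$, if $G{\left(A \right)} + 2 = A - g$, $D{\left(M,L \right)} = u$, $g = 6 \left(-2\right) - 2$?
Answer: $- \frac{1785}{2} \approx -892.5$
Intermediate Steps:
$g = -14$ ($g = -12 - 2 = -14$)
$u = - \frac{3}{2}$ ($u = - 6 \left(\frac{6}{6} - \frac{3}{4}\right) = - 6 \left(6 \cdot \frac{1}{6} - \frac{3}{4}\right) = - 6 \left(1 - \frac{3}{4}\right) = \left(-6\right) \frac{1}{4} = - \frac{3}{2} \approx -1.5$)
$D{\left(M,L \right)} = - \frac{3}{2}$
$G{\left(A \right)} = 12 + A$ ($G{\left(A \right)} = -2 + \left(A - -14\right) = -2 + \left(A + 14\right) = -2 + \left(14 + A\right) = 12 + A$)
$G{\left(D{\left(-1 - 6,2 \right)} \right)} \left(-85\right) = \left(12 - \frac{3}{2}\right) \left(-85\right) = \frac{21}{2} \left(-85\right) = - \frac{1785}{2}$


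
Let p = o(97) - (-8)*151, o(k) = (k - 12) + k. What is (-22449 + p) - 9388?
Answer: -30447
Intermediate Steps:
o(k) = -12 + 2*k (o(k) = (-12 + k) + k = -12 + 2*k)
p = 1390 (p = (-12 + 2*97) - (-8)*151 = (-12 + 194) - 1*(-1208) = 182 + 1208 = 1390)
(-22449 + p) - 9388 = (-22449 + 1390) - 9388 = -21059 - 9388 = -30447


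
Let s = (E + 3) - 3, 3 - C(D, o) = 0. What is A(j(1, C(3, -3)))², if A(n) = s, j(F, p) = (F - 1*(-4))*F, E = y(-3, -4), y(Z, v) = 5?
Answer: 25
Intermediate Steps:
E = 5
C(D, o) = 3 (C(D, o) = 3 - 1*0 = 3 + 0 = 3)
j(F, p) = F*(4 + F) (j(F, p) = (F + 4)*F = (4 + F)*F = F*(4 + F))
s = 5 (s = (5 + 3) - 3 = 8 - 3 = 5)
A(n) = 5
A(j(1, C(3, -3)))² = 5² = 25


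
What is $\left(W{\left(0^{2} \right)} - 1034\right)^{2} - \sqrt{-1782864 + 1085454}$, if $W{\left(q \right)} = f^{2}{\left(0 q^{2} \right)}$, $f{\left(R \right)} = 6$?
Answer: $996004 - 9 i \sqrt{8610} \approx 9.96 \cdot 10^{5} - 835.11 i$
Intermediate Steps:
$W{\left(q \right)} = 36$ ($W{\left(q \right)} = 6^{2} = 36$)
$\left(W{\left(0^{2} \right)} - 1034\right)^{2} - \sqrt{-1782864 + 1085454} = \left(36 - 1034\right)^{2} - \sqrt{-1782864 + 1085454} = \left(-998\right)^{2} - \sqrt{-697410} = 996004 - 9 i \sqrt{8610}$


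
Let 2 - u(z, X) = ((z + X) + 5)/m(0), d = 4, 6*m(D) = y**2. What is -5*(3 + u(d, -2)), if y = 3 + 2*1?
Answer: -83/5 ≈ -16.600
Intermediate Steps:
y = 5 (y = 3 + 2 = 5)
m(D) = 25/6 (m(D) = (1/6)*5**2 = (1/6)*25 = 25/6)
u(z, X) = 4/5 - 6*X/25 - 6*z/25 (u(z, X) = 2 - ((z + X) + 5)/25/6 = 2 - ((X + z) + 5)*6/25 = 2 - (5 + X + z)*6/25 = 2 - (6/5 + 6*X/25 + 6*z/25) = 2 + (-6/5 - 6*X/25 - 6*z/25) = 4/5 - 6*X/25 - 6*z/25)
-5*(3 + u(d, -2)) = -5*(3 + (4/5 - 6/25*(-2) - 6/25*4)) = -5*(3 + (4/5 + 12/25 - 24/25)) = -5*(3 + 8/25) = -5*83/25 = -83/5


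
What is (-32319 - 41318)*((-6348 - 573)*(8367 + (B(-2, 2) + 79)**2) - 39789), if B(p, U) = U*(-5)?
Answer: 6693505878249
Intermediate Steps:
B(p, U) = -5*U
(-32319 - 41318)*((-6348 - 573)*(8367 + (B(-2, 2) + 79)**2) - 39789) = (-32319 - 41318)*((-6348 - 573)*(8367 + (-5*2 + 79)**2) - 39789) = -73637*(-6921*(8367 + (-10 + 79)**2) - 39789) = -73637*(-6921*(8367 + 69**2) - 39789) = -73637*(-6921*(8367 + 4761) - 39789) = -73637*(-6921*13128 - 39789) = -73637*(-90858888 - 39789) = -73637*(-90898677) = 6693505878249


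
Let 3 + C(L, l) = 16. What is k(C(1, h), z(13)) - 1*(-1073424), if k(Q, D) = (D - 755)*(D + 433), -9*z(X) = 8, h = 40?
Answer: 60490477/81 ≈ 7.4680e+5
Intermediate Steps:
z(X) = -8/9 (z(X) = -1/9*8 = -8/9)
C(L, l) = 13 (C(L, l) = -3 + 16 = 13)
k(Q, D) = (-755 + D)*(433 + D)
k(C(1, h), z(13)) - 1*(-1073424) = (-326915 + (-8/9)**2 - 322*(-8/9)) - 1*(-1073424) = (-326915 + 64/81 + 2576/9) + 1073424 = -26456867/81 + 1073424 = 60490477/81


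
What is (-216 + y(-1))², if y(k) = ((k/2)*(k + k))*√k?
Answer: (216 - I)² ≈ 46655.0 - 432.0*I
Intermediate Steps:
y(k) = k^(5/2) (y(k) = ((k*(½))*(2*k))*√k = ((k/2)*(2*k))*√k = k²*√k = k^(5/2))
(-216 + y(-1))² = (-216 + (-1)^(5/2))² = (-216 + I)²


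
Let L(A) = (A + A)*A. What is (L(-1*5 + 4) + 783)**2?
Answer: 616225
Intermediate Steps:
L(A) = 2*A**2 (L(A) = (2*A)*A = 2*A**2)
(L(-1*5 + 4) + 783)**2 = (2*(-1*5 + 4)**2 + 783)**2 = (2*(-5 + 4)**2 + 783)**2 = (2*(-1)**2 + 783)**2 = (2*1 + 783)**2 = (2 + 783)**2 = 785**2 = 616225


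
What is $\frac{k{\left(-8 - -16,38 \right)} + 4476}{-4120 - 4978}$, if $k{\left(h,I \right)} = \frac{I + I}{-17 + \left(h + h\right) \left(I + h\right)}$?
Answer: $- \frac{1609160}{3270731} \approx -0.49199$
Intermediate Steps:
$k{\left(h,I \right)} = \frac{2 I}{-17 + 2 h \left(I + h\right)}$
$\frac{k{\left(-8 - -16,38 \right)} + 4476}{-4120 - 4978} = \frac{2 \cdot 38 \frac{1}{-17 + 2 \left(-8 - -16\right)^{2} + 2 \cdot 38 \left(-8 - -16\right)} + 4476}{-4120 - 4978} = \frac{2 \cdot 38 \frac{1}{-17 + 2 \left(-8 + 16\right)^{2} + 2 \cdot 38 \left(-8 + 16\right)} + 4476}{-9098} = \left(2 \cdot 38 \frac{1}{-17 + 2 \cdot 8^{2} + 2 \cdot 38 \cdot 8} + 4476\right) \left(- \frac{1}{9098}\right) = \left(2 \cdot 38 \frac{1}{-17 + 2 \cdot 64 + 608} + 4476\right) \left(- \frac{1}{9098}\right) = \left(2 \cdot 38 \frac{1}{-17 + 128 + 608} + 4476\right) \left(- \frac{1}{9098}\right) = \left(2 \cdot 38 \cdot \frac{1}{719} + 4476\right) \left(- \frac{1}{9098}\right) = \left(\frac{76}{719} + 4476\right) \left(- \frac{1}{9098}\right) = \frac{3218320}{719} \left(- \frac{1}{9098}\right) = - \frac{1609160}{3270731}$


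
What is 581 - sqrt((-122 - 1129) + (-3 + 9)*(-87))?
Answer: 581 - 3*I*sqrt(197) ≈ 581.0 - 42.107*I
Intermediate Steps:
581 - sqrt((-122 - 1129) + (-3 + 9)*(-87)) = 581 - sqrt(-1251 + 6*(-87)) = 581 - sqrt(-1251 - 522) = 581 - sqrt(-1773) = 581 - 3*I*sqrt(197)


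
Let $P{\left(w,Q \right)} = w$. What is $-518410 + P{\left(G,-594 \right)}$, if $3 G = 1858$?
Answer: $- \frac{1553372}{3} \approx -5.1779 \cdot 10^{5}$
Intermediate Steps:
$G = \frac{1858}{3}$ ($G = \frac{1}{3} \cdot 1858 = \frac{1858}{3} \approx 619.33$)
$-518410 + P{\left(G,-594 \right)} = -518410 + \frac{1858}{3} = - \frac{1553372}{3}$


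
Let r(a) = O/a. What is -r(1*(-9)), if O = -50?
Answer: -50/9 ≈ -5.5556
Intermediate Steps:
r(a) = -50/a
-r(1*(-9)) = -(-50)/(1*(-9)) = -(-50)/(-9) = -(-50)*(-1)/9 = -1*50/9 = -50/9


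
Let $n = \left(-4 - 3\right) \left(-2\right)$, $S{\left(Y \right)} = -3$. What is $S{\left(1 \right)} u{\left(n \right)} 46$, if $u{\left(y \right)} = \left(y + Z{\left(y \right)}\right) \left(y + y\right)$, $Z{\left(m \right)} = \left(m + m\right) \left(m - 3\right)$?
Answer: $-1244208$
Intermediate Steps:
$Z{\left(m \right)} = 2 m \left(-3 + m\right)$
$n = 14$ ($n = \left(-7\right) \left(-2\right) = 14$)
$u{\left(y \right)} = 2 y \left(y + 2 y \left(-3 + y\right)\right)$ ($u{\left(y \right)} = \left(y + 2 y \left(-3 + y\right)\right) \left(y + y\right) = \left(y + 2 y \left(-3 + y\right)\right) 2 y = 2 y \left(y + 2 y \left(-3 + y\right)\right)$)
$S{\left(1 \right)} u{\left(n \right)} 46 = - 3 \cdot 14^{2} \left(-10 + 4 \cdot 14\right) 46 = - 3 \cdot 196 \left(-10 + 56\right) 46 = - 3 \cdot 196 \cdot 46 \cdot 46 = \left(-3\right) 9016 \cdot 46 = \left(-27048\right) 46 = -1244208$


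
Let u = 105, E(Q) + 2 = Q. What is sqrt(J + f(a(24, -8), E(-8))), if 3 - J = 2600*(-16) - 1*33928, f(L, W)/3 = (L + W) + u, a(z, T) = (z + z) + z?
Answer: 48*sqrt(33) ≈ 275.74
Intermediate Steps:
E(Q) = -2 + Q
a(z, T) = 3*z (a(z, T) = 2*z + z = 3*z)
f(L, W) = 315 + 3*L + 3*W (f(L, W) = 3*((L + W) + 105) = 3*(105 + L + W) = 315 + 3*L + 3*W)
J = 75531 (J = 3 - (2600*(-16) - 1*33928) = 3 - (-41600 - 33928) = 3 - 1*(-75528) = 3 + 75528 = 75531)
sqrt(J + f(a(24, -8), E(-8))) = sqrt(75531 + (315 + 3*(3*24) + 3*(-2 - 8))) = sqrt(75531 + (315 + 3*72 + 3*(-10))) = sqrt(75531 + (315 + 216 - 30)) = sqrt(75531 + 501) = sqrt(76032) = 48*sqrt(33)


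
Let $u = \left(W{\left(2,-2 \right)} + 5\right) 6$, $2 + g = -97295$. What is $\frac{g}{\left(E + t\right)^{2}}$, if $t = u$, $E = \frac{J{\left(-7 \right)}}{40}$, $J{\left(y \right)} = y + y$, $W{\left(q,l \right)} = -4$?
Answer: $- \frac{38918800}{12769} \approx -3047.9$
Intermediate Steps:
$J{\left(y \right)} = 2 y$
$g = -97297$ ($g = -2 - 97295 = -97297$)
$E = - \frac{7}{20}$ ($E = \frac{2 \left(-7\right)}{40} = \left(-14\right) \frac{1}{40} = - \frac{7}{20} \approx -0.35$)
$u = 6$ ($u = \left(-4 + 5\right) 6 = 1 \cdot 6 = 6$)
$t = 6$
$\frac{g}{\left(E + t\right)^{2}} = - \frac{97297}{\left(- \frac{7}{20} + 6\right)^{2}} = - \frac{97297}{\left(\frac{113}{20}\right)^{2}} = - \frac{97297}{\frac{12769}{400}} = \left(-97297\right) \frac{400}{12769} = - \frac{38918800}{12769}$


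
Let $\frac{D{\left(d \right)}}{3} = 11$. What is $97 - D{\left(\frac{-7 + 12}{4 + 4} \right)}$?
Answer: $64$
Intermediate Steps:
$D{\left(d \right)} = 33$ ($D{\left(d \right)} = 3 \cdot 11 = 33$)
$97 - D{\left(\frac{-7 + 12}{4 + 4} \right)} = 97 - 33 = 64$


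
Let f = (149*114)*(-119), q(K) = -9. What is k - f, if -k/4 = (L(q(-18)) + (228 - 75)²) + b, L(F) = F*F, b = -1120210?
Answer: 6408214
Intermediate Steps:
f = -2021334 (f = 16986*(-119) = -2021334)
L(F) = F²
k = 4386880 (k = -4*(((-9)² + (228 - 75)²) - 1120210) = -4*((81 + 153²) - 1120210) = -4*((81 + 23409) - 1120210) = -4*(23490 - 1120210) = -4*(-1096720) = 4386880)
k - f = 4386880 - 1*(-2021334) = 4386880 + 2021334 = 6408214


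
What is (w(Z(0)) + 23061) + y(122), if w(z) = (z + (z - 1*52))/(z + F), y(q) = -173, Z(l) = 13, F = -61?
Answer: 549325/24 ≈ 22889.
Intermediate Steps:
w(z) = (-52 + 2*z)/(-61 + z) (w(z) = (z + (z - 1*52))/(z - 61) = (z + (z - 52))/(-61 + z) = (z + (-52 + z))/(-61 + z) = (-52 + 2*z)/(-61 + z))
(w(Z(0)) + 23061) + y(122) = (2*(-26 + 13)/(-61 + 13) + 23061) - 173 = (2*(-13)/(-48) + 23061) - 173 = (2*(-1/48)*(-13) + 23061) - 173 = (13/24 + 23061) - 173 = 553477/24 - 173 = 549325/24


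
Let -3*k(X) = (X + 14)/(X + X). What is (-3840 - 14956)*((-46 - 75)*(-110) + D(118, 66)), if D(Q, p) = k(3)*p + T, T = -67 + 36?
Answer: -745261400/3 ≈ -2.4842e+8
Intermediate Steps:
T = -31
k(X) = -(14 + X)/(6*X) (k(X) = -(X + 14)/(3*(X + X)) = -(14 + X)/(3*(2*X)) = -(14 + X)*1/(2*X)/3 = -(14 + X)/(6*X))
D(Q, p) = -31 - 17*p/18 (D(Q, p) = ((⅙)*(-14 - 1*3)/3)*p - 31 = ((⅙)*(⅓)*(-14 - 3))*p - 31 = ((⅙)*(⅓)*(-17))*p - 31 = -17*p/18 - 31 = -31 - 17*p/18)
(-3840 - 14956)*((-46 - 75)*(-110) + D(118, 66)) = (-3840 - 14956)*((-46 - 75)*(-110) + (-31 - 17/18*66)) = -18796*(-121*(-110) + (-31 - 187/3)) = -18796*(13310 - 280/3) = -18796*39650/3 = -745261400/3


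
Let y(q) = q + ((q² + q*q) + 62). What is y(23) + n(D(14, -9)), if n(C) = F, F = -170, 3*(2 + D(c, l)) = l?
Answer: 973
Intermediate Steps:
D(c, l) = -2 + l/3
n(C) = -170
y(q) = 62 + q + 2*q² (y(q) = q + ((q² + q²) + 62) = q + (2*q² + 62) = q + (62 + 2*q²) = 62 + q + 2*q²)
y(23) + n(D(14, -9)) = (62 + 23 + 2*23²) - 170 = (62 + 23 + 2*529) - 170 = (62 + 23 + 1058) - 170 = 1143 - 170 = 973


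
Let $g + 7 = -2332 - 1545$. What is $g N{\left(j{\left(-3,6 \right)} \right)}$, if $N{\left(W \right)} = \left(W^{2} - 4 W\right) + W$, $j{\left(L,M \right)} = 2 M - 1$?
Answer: $-341792$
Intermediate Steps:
$g = -3884$ ($g = -7 - 3877 = -3884$)
$j{\left(L,M \right)} = -1 + 2 M$
$N{\left(W \right)} = W^{2} - 3 W$
$g N{\left(j{\left(-3,6 \right)} \right)} = - 3884 \left(-1 + 2 \cdot 6\right) \left(-3 + \left(-1 + 2 \cdot 6\right)\right) = - 3884 \left(-1 + 12\right) \left(-3 + \left(-1 + 12\right)\right) = - 3884 \cdot 11 \left(-3 + 11\right) = - 3884 \cdot 11 \cdot 8 = \left(-3884\right) 88 = -341792$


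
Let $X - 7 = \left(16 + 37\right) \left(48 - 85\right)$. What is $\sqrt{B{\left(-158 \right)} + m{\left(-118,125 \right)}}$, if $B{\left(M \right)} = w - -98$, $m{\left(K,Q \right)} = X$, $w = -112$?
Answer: $4 i \sqrt{123} \approx 44.362 i$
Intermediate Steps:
$X = -1954$ ($X = 7 + \left(16 + 37\right) \left(48 - 85\right) = 7 + 53 \left(-37\right) = 7 - 1961 = -1954$)
$m{\left(K,Q \right)} = -1954$
$B{\left(M \right)} = -14$ ($B{\left(M \right)} = -112 - -98 = -112 + 98 = -14$)
$\sqrt{B{\left(-158 \right)} + m{\left(-118,125 \right)}} = \sqrt{-14 - 1954} = \sqrt{-1968} = 4 i \sqrt{123}$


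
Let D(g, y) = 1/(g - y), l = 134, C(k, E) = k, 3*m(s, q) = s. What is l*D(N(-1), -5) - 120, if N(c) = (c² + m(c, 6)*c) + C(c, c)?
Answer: -759/8 ≈ -94.875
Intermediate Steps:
m(s, q) = s/3
N(c) = c + 4*c²/3 (N(c) = (c² + (c/3)*c) + c = (c² + c²/3) + c = 4*c²/3 + c = c + 4*c²/3)
l*D(N(-1), -5) - 120 = 134/((⅓)*(-1)*(3 + 4*(-1)) - 1*(-5)) - 120 = 134/((⅓)*(-1)*(3 - 4) + 5) - 120 = 134/((⅓)*(-1)*(-1) + 5) - 120 = 134/(⅓ + 5) - 120 = 134/(16/3) - 120 = 134*(3/16) - 120 = 201/8 - 120 = -759/8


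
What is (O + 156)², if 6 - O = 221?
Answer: 3481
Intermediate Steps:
O = -215 (O = 6 - 1*221 = 6 - 221 = -215)
(O + 156)² = (-215 + 156)² = (-59)² = 3481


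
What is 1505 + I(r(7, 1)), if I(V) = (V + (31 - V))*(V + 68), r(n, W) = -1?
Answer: 3582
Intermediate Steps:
I(V) = 2108 + 31*V (I(V) = 31*(68 + V) = 2108 + 31*V)
1505 + I(r(7, 1)) = 1505 + (2108 + 31*(-1)) = 1505 + (2108 - 31) = 1505 + 2077 = 3582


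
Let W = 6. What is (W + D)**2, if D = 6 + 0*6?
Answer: 144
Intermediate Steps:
D = 6 (D = 6 + 0 = 6)
(W + D)**2 = (6 + 6)**2 = 12**2 = 144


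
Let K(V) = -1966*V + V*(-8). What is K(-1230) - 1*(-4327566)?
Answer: 6755586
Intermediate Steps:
K(V) = -1974*V (K(V) = -1966*V - 8*V = -1974*V)
K(-1230) - 1*(-4327566) = -1974*(-1230) - 1*(-4327566) = 2428020 + 4327566 = 6755586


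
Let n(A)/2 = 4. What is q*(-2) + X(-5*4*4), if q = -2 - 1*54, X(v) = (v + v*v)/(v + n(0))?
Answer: 218/9 ≈ 24.222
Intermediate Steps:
n(A) = 8 (n(A) = 2*4 = 8)
X(v) = (v + v**2)/(8 + v) (X(v) = (v + v*v)/(v + 8) = (v + v**2)/(8 + v))
q = -56 (q = -2 - 54 = -56)
q*(-2) + X(-5*4*4) = -56*(-2) + (-5*4*4)*(1 - 5*4*4)/(8 - 5*4*4) = 112 + (-20*4)*(1 - 20*4)/(8 - 20*4) = 112 - 80*(1 - 80)/(8 - 80) = 112 - 80*(-79)/(-72) = 112 - 80*(-1/72)*(-79) = 112 - 790/9 = 218/9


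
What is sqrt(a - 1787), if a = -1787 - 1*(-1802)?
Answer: 2*I*sqrt(443) ≈ 42.095*I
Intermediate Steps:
a = 15 (a = -1787 + 1802 = 15)
sqrt(a - 1787) = sqrt(15 - 1787) = sqrt(-1772) = 2*I*sqrt(443)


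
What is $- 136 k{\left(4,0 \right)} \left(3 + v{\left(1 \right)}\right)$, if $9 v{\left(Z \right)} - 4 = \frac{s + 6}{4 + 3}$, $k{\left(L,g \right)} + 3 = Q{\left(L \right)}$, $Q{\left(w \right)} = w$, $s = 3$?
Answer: $- \frac{30736}{63} \approx -487.87$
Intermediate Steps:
$k{\left(L,g \right)} = -3 + L$
$v{\left(Z \right)} = \frac{37}{63}$ ($v{\left(Z \right)} = \frac{4}{9} + \frac{\left(3 + 6\right) \frac{1}{4 + 3}}{9} = \frac{4}{9} + \frac{9 \cdot \frac{1}{7}}{9} = \frac{4}{9} + \frac{1}{9} \cdot \frac{9}{7} = \frac{4}{9} + \frac{1}{7} = \frac{37}{63}$)
$- 136 k{\left(4,0 \right)} \left(3 + v{\left(1 \right)}\right) = - 136 \left(-3 + 4\right) \left(3 + \frac{37}{63}\right) = - 136 \cdot 1 \cdot \frac{226}{63} = \left(-136\right) \frac{226}{63} = - \frac{30736}{63}$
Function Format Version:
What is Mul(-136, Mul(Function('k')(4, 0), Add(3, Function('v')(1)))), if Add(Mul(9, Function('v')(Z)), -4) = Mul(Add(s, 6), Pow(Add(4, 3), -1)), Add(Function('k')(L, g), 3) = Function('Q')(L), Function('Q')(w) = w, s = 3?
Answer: Rational(-30736, 63) ≈ -487.87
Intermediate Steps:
Function('k')(L, g) = Add(-3, L)
Function('v')(Z) = Rational(37, 63) (Function('v')(Z) = Add(Rational(4, 9), Mul(Rational(1, 9), Mul(Add(3, 6), Pow(Add(4, 3), -1)))) = Add(Rational(4, 9), Mul(Rational(1, 9), Mul(9, Pow(7, -1)))) = Add(Rational(4, 9), Mul(Rational(1, 9), Mul(9, Rational(1, 7)))) = Add(Rational(4, 9), Mul(Rational(1, 9), Rational(9, 7))) = Add(Rational(4, 9), Rational(1, 7)) = Rational(37, 63))
Mul(-136, Mul(Function('k')(4, 0), Add(3, Function('v')(1)))) = Mul(-136, Mul(Add(-3, 4), Add(3, Rational(37, 63)))) = Mul(-136, Mul(1, Rational(226, 63))) = Mul(-136, Rational(226, 63)) = Rational(-30736, 63)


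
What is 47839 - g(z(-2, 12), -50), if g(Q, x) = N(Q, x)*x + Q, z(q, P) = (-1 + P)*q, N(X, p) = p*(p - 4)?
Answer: 182861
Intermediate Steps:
N(X, p) = p*(-4 + p)
z(q, P) = q*(-1 + P)
g(Q, x) = Q + x²*(-4 + x) (g(Q, x) = (x*(-4 + x))*x + Q = x²*(-4 + x) + Q = Q + x²*(-4 + x))
47839 - g(z(-2, 12), -50) = 47839 - (-2*(-1 + 12) + (-50)²*(-4 - 50)) = 47839 - (-2*11 + 2500*(-54)) = 47839 - (-22 - 135000) = 47839 - 1*(-135022) = 47839 + 135022 = 182861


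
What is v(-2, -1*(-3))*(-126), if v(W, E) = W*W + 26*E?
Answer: -10332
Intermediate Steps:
v(W, E) = W**2 + 26*E
v(-2, -1*(-3))*(-126) = ((-2)**2 + 26*(-1*(-3)))*(-126) = (4 + 26*3)*(-126) = (4 + 78)*(-126) = 82*(-126) = -10332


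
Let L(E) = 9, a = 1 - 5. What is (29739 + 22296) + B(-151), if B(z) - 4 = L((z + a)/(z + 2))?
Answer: 52048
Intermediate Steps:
a = -4
B(z) = 13 (B(z) = 4 + 9 = 13)
(29739 + 22296) + B(-151) = (29739 + 22296) + 13 = 52035 + 13 = 52048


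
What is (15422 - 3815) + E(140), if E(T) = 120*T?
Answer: 28407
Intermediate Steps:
(15422 - 3815) + E(140) = (15422 - 3815) + 120*140 = 11607 + 16800 = 28407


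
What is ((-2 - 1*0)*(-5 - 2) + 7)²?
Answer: 441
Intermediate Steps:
((-2 - 1*0)*(-5 - 2) + 7)² = ((-2 + 0)*(-7) + 7)² = (-2*(-7) + 7)² = (14 + 7)² = 21² = 441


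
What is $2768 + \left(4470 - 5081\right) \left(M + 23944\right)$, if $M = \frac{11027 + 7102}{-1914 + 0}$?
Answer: $- \frac{9328343935}{638} \approx -1.4621 \cdot 10^{7}$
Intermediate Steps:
$M = - \frac{6043}{638}$ ($M = \frac{18129}{-1914} = 18129 \left(- \frac{1}{1914}\right) = - \frac{6043}{638} \approx -9.4718$)
$2768 + \left(4470 - 5081\right) \left(M + 23944\right) = 2768 + \left(4470 - 5081\right) \left(- \frac{6043}{638} + 23944\right) = 2768 - \frac{9330109919}{638} = - \frac{9328343935}{638}$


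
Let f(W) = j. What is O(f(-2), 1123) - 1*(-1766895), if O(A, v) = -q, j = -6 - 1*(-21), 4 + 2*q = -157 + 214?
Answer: 3533737/2 ≈ 1.7669e+6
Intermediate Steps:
q = 53/2 (q = -2 + (-157 + 214)/2 = -2 + (1/2)*57 = -2 + 57/2 = 53/2 ≈ 26.500)
j = 15 (j = -6 + 21 = 15)
f(W) = 15
O(A, v) = -53/2 (O(A, v) = -1*53/2 = -53/2)
O(f(-2), 1123) - 1*(-1766895) = -53/2 - 1*(-1766895) = -53/2 + 1766895 = 3533737/2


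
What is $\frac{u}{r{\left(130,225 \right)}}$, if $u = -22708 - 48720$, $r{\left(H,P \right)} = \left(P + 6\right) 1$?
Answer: $- \frac{10204}{33} \approx -309.21$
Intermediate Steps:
$r{\left(H,P \right)} = 6 + P$ ($r{\left(H,P \right)} = \left(6 + P\right) 1 = 6 + P$)
$u = -71428$ ($u = -22708 - 48720 = -71428$)
$\frac{u}{r{\left(130,225 \right)}} = - \frac{71428}{6 + 225} = - \frac{71428}{231} = \left(-71428\right) \frac{1}{231} = - \frac{10204}{33}$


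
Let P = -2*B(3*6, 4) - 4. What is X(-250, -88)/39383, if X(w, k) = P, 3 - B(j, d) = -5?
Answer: -20/39383 ≈ -0.00050783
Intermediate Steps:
B(j, d) = 8 (B(j, d) = 3 - 1*(-5) = 3 + 5 = 8)
P = -20 (P = -2*8 - 4 = -16 - 4 = -20)
X(w, k) = -20
X(-250, -88)/39383 = -20/39383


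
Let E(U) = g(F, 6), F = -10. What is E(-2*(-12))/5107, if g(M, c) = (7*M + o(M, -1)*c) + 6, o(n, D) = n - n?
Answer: -64/5107 ≈ -0.012532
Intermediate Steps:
o(n, D) = 0
g(M, c) = 6 + 7*M (g(M, c) = (7*M + 0*c) + 6 = (7*M + 0) + 6 = 7*M + 6 = 6 + 7*M)
E(U) = -64 (E(U) = 6 + 7*(-10) = 6 - 70 = -64)
E(-2*(-12))/5107 = -64/5107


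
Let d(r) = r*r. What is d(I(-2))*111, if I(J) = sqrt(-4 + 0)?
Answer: -444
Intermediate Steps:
I(J) = 2*I (I(J) = sqrt(-4) = 2*I)
d(r) = r**2
d(I(-2))*111 = (2*I)**2*111 = -4*111 = -444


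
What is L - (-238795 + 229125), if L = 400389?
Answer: 410059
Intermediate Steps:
L - (-238795 + 229125) = 400389 - (-238795 + 229125) = 400389 - 1*(-9670) = 400389 + 9670 = 410059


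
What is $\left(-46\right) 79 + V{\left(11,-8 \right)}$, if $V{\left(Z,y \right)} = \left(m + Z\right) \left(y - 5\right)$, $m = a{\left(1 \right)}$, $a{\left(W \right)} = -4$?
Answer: $-3725$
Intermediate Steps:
$m = -4$
$V{\left(Z,y \right)} = \left(-5 + y\right) \left(-4 + Z\right)$ ($V{\left(Z,y \right)} = \left(-4 + Z\right) \left(y - 5\right) = \left(-4 + Z\right) \left(-5 + y\right) = \left(-5 + y\right) \left(-4 + Z\right)$)
$\left(-46\right) 79 + V{\left(11,-8 \right)} = \left(-46\right) 79 + \left(20 - 55 - -32 + 11 \left(-8\right)\right) = -3634 + \left(20 - 55 + 32 - 88\right) = -3634 - 91 = -3725$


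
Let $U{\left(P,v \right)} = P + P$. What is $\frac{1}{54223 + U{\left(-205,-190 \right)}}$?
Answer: $\frac{1}{53813} \approx 1.8583 \cdot 10^{-5}$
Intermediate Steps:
$U{\left(P,v \right)} = 2 P$
$\frac{1}{54223 + U{\left(-205,-190 \right)}} = \frac{1}{54223 + 2 \left(-205\right)} = \frac{1}{54223 - 410} = \frac{1}{53813}$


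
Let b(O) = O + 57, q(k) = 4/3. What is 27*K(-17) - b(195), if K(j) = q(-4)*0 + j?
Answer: -711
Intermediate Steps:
q(k) = 4/3 (q(k) = 4*(1/3) = 4/3)
K(j) = j (K(j) = (4/3)*0 + j = 0 + j = j)
b(O) = 57 + O
27*K(-17) - b(195) = 27*(-17) - (57 + 195) = -459 - 1*252 = -459 - 252 = -711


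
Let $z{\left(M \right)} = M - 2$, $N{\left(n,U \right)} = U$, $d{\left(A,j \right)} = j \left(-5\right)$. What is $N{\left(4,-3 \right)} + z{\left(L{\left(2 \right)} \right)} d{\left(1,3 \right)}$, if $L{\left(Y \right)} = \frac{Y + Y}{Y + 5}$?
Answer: $\frac{129}{7} \approx 18.429$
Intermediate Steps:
$d{\left(A,j \right)} = - 5 j$
$L{\left(Y \right)} = \frac{2 Y}{5 + Y}$
$z{\left(M \right)} = -2 + M$
$N{\left(4,-3 \right)} + z{\left(L{\left(2 \right)} \right)} d{\left(1,3 \right)} = -3 + \left(-2 + 2 \cdot 2 \frac{1}{5 + 2}\right) \left(\left(-5\right) 3\right) = -3 + \left(-2 + 2 \cdot 2 \cdot \frac{1}{7}\right) \left(-15\right) = -3 + \left(-2 + \frac{4}{7}\right) \left(-15\right) = -3 - - \frac{150}{7} = -3 + \frac{150}{7} = \frac{129}{7}$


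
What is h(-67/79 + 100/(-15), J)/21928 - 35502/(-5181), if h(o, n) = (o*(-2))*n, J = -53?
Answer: 30587253601/4487554236 ≈ 6.8160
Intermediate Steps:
h(o, n) = -2*n*o (h(o, n) = (-2*o)*n = -2*n*o)
h(-67/79 + 100/(-15), J)/21928 - 35502/(-5181) = -2*(-53)*(-67/79 + 100/(-15))/21928 - 35502/(-5181) = -2*(-53)*(-67*1/79 + 100*(-1/15))*(1/21928) - 35502*(-1/5181) = -2*(-53)*(-67/79 - 20/3)*(1/21928) + 11834/1727 = -2*(-53)*(-1781/237)*(1/21928) + 11834/1727 = -188786/237*1/21928 + 11834/1727 = -94393/2598468 + 11834/1727 = 30587253601/4487554236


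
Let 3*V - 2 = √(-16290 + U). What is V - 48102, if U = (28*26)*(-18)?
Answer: -144304/3 + I*√3266 ≈ -48101.0 + 57.149*I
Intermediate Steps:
U = -13104 (U = 728*(-18) = -13104)
V = ⅔ + I*√3266 (V = ⅔ + √(-16290 - 13104)/3 = ⅔ + √(-29394)/3 = ⅔ + (3*I*√3266)/3 = ⅔ + I*√3266 ≈ 0.66667 + 57.149*I)
V - 48102 = (⅔ + I*√3266) - 48102 = -144304/3 + I*√3266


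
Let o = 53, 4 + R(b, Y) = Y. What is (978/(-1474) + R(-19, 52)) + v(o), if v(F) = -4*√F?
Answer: 34887/737 - 4*√53 ≈ 18.216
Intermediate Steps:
R(b, Y) = -4 + Y
(978/(-1474) + R(-19, 52)) + v(o) = (978/(-1474) + (-4 + 52)) - 4*√53 = (978*(-1/1474) + 48) - 4*√53 = (-489/737 + 48) - 4*√53 = 34887/737 - 4*√53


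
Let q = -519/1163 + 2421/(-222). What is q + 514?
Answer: 43258921/86062 ≈ 502.65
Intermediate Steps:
q = -976947/86062 (q = -519*1/1163 + 2421*(-1/222) = -519/1163 - 807/74 = -976947/86062 ≈ -11.352)
q + 514 = -976947/86062 + 514 = 43258921/86062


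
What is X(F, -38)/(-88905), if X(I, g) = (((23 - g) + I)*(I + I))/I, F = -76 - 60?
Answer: 10/5927 ≈ 0.0016872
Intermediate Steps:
F = -136
X(I, g) = 46 - 2*g + 2*I (X(I, g) = ((23 + I - g)*(2*I))/I = (2*I*(23 + I - g))/I = 46 - 2*g + 2*I)
X(F, -38)/(-88905) = (46 - 2*(-38) + 2*(-136))/(-88905) = (46 + 76 - 272)*(-1/88905) = -150*(-1/88905) = 10/5927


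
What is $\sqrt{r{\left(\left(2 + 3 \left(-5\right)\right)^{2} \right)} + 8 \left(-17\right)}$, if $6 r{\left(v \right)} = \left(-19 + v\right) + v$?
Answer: $\frac{i \sqrt{2982}}{6} \approx 9.1013 i$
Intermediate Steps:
$r{\left(v \right)} = - \frac{19}{6} + \frac{v}{3}$ ($r{\left(v \right)} = \frac{\left(-19 + v\right) + v}{6} = \frac{-19 + 2 v}{6} = - \frac{19}{6} + \frac{v}{3}$)
$\sqrt{r{\left(\left(2 + 3 \left(-5\right)\right)^{2} \right)} + 8 \left(-17\right)} = \sqrt{\left(- \frac{19}{6} + \frac{\left(2 + 3 \left(-5\right)\right)^{2}}{3}\right) + 8 \left(-17\right)} = \sqrt{\left(- \frac{19}{6} + \frac{\left(2 - 15\right)^{2}}{3}\right) - 136} = \sqrt{\left(- \frac{19}{6} + \frac{\left(-13\right)^{2}}{3}\right) - 136} = \sqrt{\left(- \frac{19}{6} + \frac{1}{3} \cdot 169\right) - 136} = \sqrt{\left(- \frac{19}{6} + \frac{169}{3}\right) - 136} = \sqrt{\frac{319}{6} - 136} = \sqrt{- \frac{497}{6}} = \frac{i \sqrt{2982}}{6}$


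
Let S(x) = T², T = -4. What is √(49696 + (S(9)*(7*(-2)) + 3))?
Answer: 5*√1979 ≈ 222.43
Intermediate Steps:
S(x) = 16 (S(x) = (-4)² = 16)
√(49696 + (S(9)*(7*(-2)) + 3)) = √(49696 + (16*(7*(-2)) + 3)) = √(49696 + (16*(-14) + 3)) = √(49696 + (-224 + 3)) = √(49696 - 221) = √49475 = 5*√1979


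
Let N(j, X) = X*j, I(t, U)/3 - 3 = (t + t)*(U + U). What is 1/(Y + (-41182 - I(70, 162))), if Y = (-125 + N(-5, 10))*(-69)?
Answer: -1/165196 ≈ -6.0534e-6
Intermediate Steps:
I(t, U) = 9 + 12*U*t (I(t, U) = 9 + 3*((t + t)*(U + U)) = 9 + 3*((2*t)*(2*U)) = 9 + 3*(4*U*t) = 9 + 12*U*t)
Y = 12075 (Y = (-125 + 10*(-5))*(-69) = (-125 - 50)*(-69) = -175*(-69) = 12075)
1/(Y + (-41182 - I(70, 162))) = 1/(12075 + (-41182 - (9 + 12*162*70))) = 1/(12075 + (-41182 - (9 + 136080))) = 1/(12075 + (-41182 - 1*136089)) = 1/(12075 + (-41182 - 136089)) = 1/(12075 - 177271) = 1/(-165196) = -1/165196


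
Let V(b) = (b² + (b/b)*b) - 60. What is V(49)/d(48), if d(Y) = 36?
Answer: 1195/18 ≈ 66.389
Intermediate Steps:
V(b) = -60 + b + b² (V(b) = (b² + 1*b) - 60 = (b² + b) - 60 = (b + b²) - 60 = -60 + b + b²)
V(49)/d(48) = (-60 + 49 + 49²)/36 = (-60 + 49 + 2401)*(1/36) = 2390*(1/36) = 1195/18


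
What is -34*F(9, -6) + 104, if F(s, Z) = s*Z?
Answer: 1940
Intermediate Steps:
F(s, Z) = Z*s
-34*F(9, -6) + 104 = -(-204)*9 + 104 = -34*(-54) + 104 = 1836 + 104 = 1940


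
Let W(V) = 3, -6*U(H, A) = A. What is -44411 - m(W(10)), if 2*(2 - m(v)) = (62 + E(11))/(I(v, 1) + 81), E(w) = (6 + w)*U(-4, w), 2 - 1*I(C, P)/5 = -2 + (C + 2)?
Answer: -40504471/912 ≈ -44413.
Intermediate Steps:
U(H, A) = -A/6
I(C, P) = 10 - 5*C (I(C, P) = 10 - 5*(-2 + (C + 2)) = 10 - 5*(-2 + (2 + C)) = 10 - 5*C)
E(w) = -w*(6 + w)/6 (E(w) = (6 + w)*(-w/6) = -w*(6 + w)/6)
m(v) = 2 - 185/(12*(91 - 5*v)) (m(v) = 2 - (62 - ⅙*11*(6 + 11))/(2*((10 - 5*v) + 81)) = 2 - (62 - ⅙*11*17)/(2*(91 - 5*v)) = 2 - (62 - 187/6)/(2*(91 - 5*v)) = 2 - 185/(12*(91 - 5*v)))
-44411 - m(W(10)) = -44411 - (-1999 + 120*3)/(12*(-91 + 5*3)) = -44411 - (-1999 + 360)/(12*(-91 + 15)) = -44411 - (-1639)/(12*(-76)) = -44411 - (-1)*(-1639)/(12*76) = -44411 - 1*1639/912 = -44411 - 1639/912 = -40504471/912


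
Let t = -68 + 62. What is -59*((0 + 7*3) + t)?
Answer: -885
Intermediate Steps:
t = -6
-59*((0 + 7*3) + t) = -59*((0 + 7*3) - 6) = -59*((0 + 21) - 6) = -59*(21 - 6) = -59*15 = -885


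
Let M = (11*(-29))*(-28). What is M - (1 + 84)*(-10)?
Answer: 9782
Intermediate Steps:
M = 8932 (M = -319*(-28) = 8932)
M - (1 + 84)*(-10) = 8932 - (1 + 84)*(-10) = 8932 - 85*(-10) = 8932 - 1*(-850) = 8932 + 850 = 9782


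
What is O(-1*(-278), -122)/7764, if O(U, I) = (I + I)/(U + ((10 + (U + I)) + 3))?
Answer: -61/867627 ≈ -7.0307e-5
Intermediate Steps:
O(U, I) = 2*I/(13 + I + 2*U) (O(U, I) = (2*I)/(U + ((10 + (I + U)) + 3)) = (2*I)/(U + ((10 + I + U) + 3)) = (2*I)/(U + (13 + I + U)) = (2*I)/(13 + I + 2*U) = 2*I/(13 + I + 2*U))
O(-1*(-278), -122)/7764 = (2*(-122)/(13 - 122 + 2*(-1*(-278))))/7764 = (2*(-122)/(13 - 122 + 2*278))*(1/7764) = (2*(-122)/(13 - 122 + 556))*(1/7764) = (2*(-122)/447)*(1/7764) = (2*(-122)*(1/447))*(1/7764) = -244/447*1/7764 = -61/867627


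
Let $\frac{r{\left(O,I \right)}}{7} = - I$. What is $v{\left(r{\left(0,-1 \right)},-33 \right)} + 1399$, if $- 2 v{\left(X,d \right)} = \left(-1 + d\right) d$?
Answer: $838$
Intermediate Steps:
$r{\left(O,I \right)} = - 7 I$ ($r{\left(O,I \right)} = 7 \left(- I\right) = - 7 I$)
$v{\left(X,d \right)} = - \frac{d \left(-1 + d\right)}{2}$ ($v{\left(X,d \right)} = - \frac{\left(-1 + d\right) d}{2} = - \frac{d \left(-1 + d\right)}{2}$)
$v{\left(r{\left(0,-1 \right)},-33 \right)} + 1399 = \frac{1}{2} \left(-33\right) \left(1 - -33\right) + 1399 = \frac{1}{2} \left(-33\right) \left(1 + 33\right) + 1399 = \frac{1}{2} \left(-33\right) 34 + 1399 = -561 + 1399 = 838$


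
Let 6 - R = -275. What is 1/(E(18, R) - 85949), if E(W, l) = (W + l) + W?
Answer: -1/85632 ≈ -1.1678e-5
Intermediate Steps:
R = 281 (R = 6 - 1*(-275) = 6 + 275 = 281)
E(W, l) = l + 2*W
1/(E(18, R) - 85949) = 1/((281 + 2*18) - 85949) = 1/((281 + 36) - 85949) = 1/(317 - 85949) = 1/(-85632) = -1/85632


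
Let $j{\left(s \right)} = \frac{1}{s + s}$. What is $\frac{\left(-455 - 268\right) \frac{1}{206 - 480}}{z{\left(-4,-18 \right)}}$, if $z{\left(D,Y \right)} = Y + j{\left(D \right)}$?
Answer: $- \frac{2892}{19865} \approx -0.14558$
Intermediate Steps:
$j{\left(s \right)} = \frac{1}{2 s}$
$z{\left(D,Y \right)} = Y + \frac{1}{2 D}$
$\frac{\left(-455 - 268\right) \frac{1}{206 - 480}}{z{\left(-4,-18 \right)}} = \frac{\left(-455 - 268\right) \frac{1}{206 - 480}}{-18 + \frac{1}{2 \left(-4\right)}} = \frac{\left(-455 - 268\right) \frac{1}{-274}}{-18 + \frac{1}{2} \left(- \frac{1}{4}\right)} = \frac{\left(-723\right) \left(- \frac{1}{274}\right)}{-18 - \frac{1}{8}} = \frac{723}{274 \left(- \frac{145}{8}\right)} = \frac{723}{274} \left(- \frac{8}{145}\right) = - \frac{2892}{19865}$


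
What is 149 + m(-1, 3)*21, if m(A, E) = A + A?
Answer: 107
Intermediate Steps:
m(A, E) = 2*A
149 + m(-1, 3)*21 = 149 + (2*(-1))*21 = 149 - 2*21 = 149 - 42 = 107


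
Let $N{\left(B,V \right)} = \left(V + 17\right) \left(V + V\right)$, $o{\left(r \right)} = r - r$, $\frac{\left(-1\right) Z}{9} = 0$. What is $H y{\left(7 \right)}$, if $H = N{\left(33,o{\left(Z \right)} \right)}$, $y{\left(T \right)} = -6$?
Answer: $0$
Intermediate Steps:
$Z = 0$ ($Z = \left(-9\right) 0 = 0$)
$o{\left(r \right)} = 0$
$N{\left(B,V \right)} = 2 V \left(17 + V\right)$ ($N{\left(B,V \right)} = \left(17 + V\right) 2 V = 2 V \left(17 + V\right)$)
$H = 0$ ($H = 2 \cdot 0 \left(17 + 0\right) = 2 \cdot 0 \cdot 17 = 0$)
$H y{\left(7 \right)} = 0 \left(-6\right) = 0$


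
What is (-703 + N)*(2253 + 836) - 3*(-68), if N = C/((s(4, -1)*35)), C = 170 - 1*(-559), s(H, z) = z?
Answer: -78249586/35 ≈ -2.2357e+6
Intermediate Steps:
C = 729 (C = 170 + 559 = 729)
N = -729/35 (N = 729/((-1*35)) = 729/(-35) = 729*(-1/35) = -729/35 ≈ -20.829)
(-703 + N)*(2253 + 836) - 3*(-68) = (-703 - 729/35)*(2253 + 836) - 3*(-68) = -25334/35*3089 - 1*(-204) = -78256726/35 + 204 = -78249586/35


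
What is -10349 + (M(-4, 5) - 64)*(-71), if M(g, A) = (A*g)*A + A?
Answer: 940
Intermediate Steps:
M(g, A) = A + g*A**2 (M(g, A) = g*A**2 + A = A + g*A**2)
-10349 + (M(-4, 5) - 64)*(-71) = -10349 + (5*(1 + 5*(-4)) - 64)*(-71) = -10349 + (5*(1 - 20) - 64)*(-71) = -10349 + (5*(-19) - 64)*(-71) = -10349 + (-95 - 64)*(-71) = -10349 - 159*(-71) = -10349 + 11289 = 940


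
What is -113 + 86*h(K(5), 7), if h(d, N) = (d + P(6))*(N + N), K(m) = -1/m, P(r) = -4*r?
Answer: -146249/5 ≈ -29250.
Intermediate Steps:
h(d, N) = 2*N*(-24 + d) (h(d, N) = (d - 4*6)*(N + N) = (d - 24)*(2*N) = (-24 + d)*(2*N) = 2*N*(-24 + d))
-113 + 86*h(K(5), 7) = -113 + 86*(2*7*(-24 - 1/5)) = -113 + 86*(2*7*(-24 - 1*⅕)) = -113 + 86*(2*7*(-24 - ⅕)) = -113 + 86*(2*7*(-121/5)) = -113 + 86*(-1694/5) = -113 - 145684/5 = -146249/5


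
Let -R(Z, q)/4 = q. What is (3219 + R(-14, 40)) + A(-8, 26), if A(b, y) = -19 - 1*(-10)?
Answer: 3050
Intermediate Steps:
R(Z, q) = -4*q
A(b, y) = -9 (A(b, y) = -19 + 10 = -9)
(3219 + R(-14, 40)) + A(-8, 26) = (3219 - 4*40) - 9 = (3219 - 160) - 9 = 3059 - 9 = 3050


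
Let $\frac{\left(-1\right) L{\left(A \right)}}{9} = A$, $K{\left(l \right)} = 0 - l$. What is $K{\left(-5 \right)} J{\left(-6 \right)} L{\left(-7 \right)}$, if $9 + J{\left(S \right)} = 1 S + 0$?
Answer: $-4725$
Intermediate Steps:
$K{\left(l \right)} = - l$
$L{\left(A \right)} = - 9 A$
$J{\left(S \right)} = -9 + S$ ($J{\left(S \right)} = -9 + \left(1 S + 0\right) = -9 + \left(S + 0\right) = -9 + S$)
$K{\left(-5 \right)} J{\left(-6 \right)} L{\left(-7 \right)} = \left(-1\right) \left(-5\right) \left(-9 - 6\right) \left(\left(-9\right) \left(-7\right)\right) = 5 \left(-15\right) 63 = \left(-75\right) 63 = -4725$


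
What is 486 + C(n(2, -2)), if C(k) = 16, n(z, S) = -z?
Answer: 502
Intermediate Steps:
486 + C(n(2, -2)) = 486 + 16 = 502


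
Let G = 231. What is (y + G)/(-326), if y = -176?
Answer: -55/326 ≈ -0.16871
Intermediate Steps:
(y + G)/(-326) = (-176 + 231)/(-326) = -1/326*55 = -55/326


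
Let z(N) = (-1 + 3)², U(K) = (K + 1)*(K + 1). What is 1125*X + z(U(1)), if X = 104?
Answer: 117004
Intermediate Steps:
U(K) = (1 + K)² (U(K) = (1 + K)*(1 + K) = (1 + K)²)
z(N) = 4 (z(N) = 2² = 4)
1125*X + z(U(1)) = 1125*104 + 4 = 117000 + 4 = 117004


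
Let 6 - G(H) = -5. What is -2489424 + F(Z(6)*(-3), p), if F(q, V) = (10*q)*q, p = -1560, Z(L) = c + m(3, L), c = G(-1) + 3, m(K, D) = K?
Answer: -2463414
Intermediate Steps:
G(H) = 11 (G(H) = 6 - 1*(-5) = 6 + 5 = 11)
c = 14 (c = 11 + 3 = 14)
Z(L) = 17 (Z(L) = 14 + 3 = 17)
F(q, V) = 10*q²
-2489424 + F(Z(6)*(-3), p) = -2489424 + 10*(17*(-3))² = -2489424 + 10*(-51)² = -2489424 + 10*2601 = -2489424 + 26010 = -2463414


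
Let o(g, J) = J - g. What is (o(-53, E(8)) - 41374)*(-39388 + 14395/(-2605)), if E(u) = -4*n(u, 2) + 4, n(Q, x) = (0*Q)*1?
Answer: 847991223559/521 ≈ 1.6276e+9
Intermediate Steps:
n(Q, x) = 0 (n(Q, x) = 0*1 = 0)
E(u) = 4 (E(u) = -4*0 + 4 = 0 + 4 = 4)
(o(-53, E(8)) - 41374)*(-39388 + 14395/(-2605)) = ((4 - 1*(-53)) - 41374)*(-39388 + 14395/(-2605)) = ((4 + 53) - 41374)*(-39388 + 14395*(-1/2605)) = (57 - 41374)*(-39388 - 2879/521) = -41317*(-20524027/521) = 847991223559/521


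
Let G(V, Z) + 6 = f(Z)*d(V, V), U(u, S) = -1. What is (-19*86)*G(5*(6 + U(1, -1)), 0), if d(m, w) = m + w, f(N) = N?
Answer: 9804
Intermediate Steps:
G(V, Z) = -6 + 2*V*Z (G(V, Z) = -6 + Z*(V + V) = -6 + Z*(2*V) = -6 + 2*V*Z)
(-19*86)*G(5*(6 + U(1, -1)), 0) = (-19*86)*(-6 + 2*(5*(6 - 1))*0) = -1634*(-6 + 2*(5*5)*0) = -1634*(-6 + 2*25*0) = -1634*(-6 + 0) = -1634*(-6) = 9804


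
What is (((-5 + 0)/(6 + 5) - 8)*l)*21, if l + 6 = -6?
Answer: 23436/11 ≈ 2130.5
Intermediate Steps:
l = -12 (l = -6 - 6 = -12)
(((-5 + 0)/(6 + 5) - 8)*l)*21 = (((-5 + 0)/(6 + 5) - 8)*(-12))*21 = ((-5/11 - 8)*(-12))*21 = -93/11*(-12)*21 = (1116/11)*21 = 23436/11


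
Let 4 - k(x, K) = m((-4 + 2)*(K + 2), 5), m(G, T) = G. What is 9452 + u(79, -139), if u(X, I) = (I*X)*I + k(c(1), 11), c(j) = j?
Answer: 1535841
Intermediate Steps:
k(x, K) = 8 + 2*K (k(x, K) = 4 - (-4 + 2)*(K + 2) = 4 - (-2)*(2 + K) = 4 - (-4 - 2*K) = 4 + (4 + 2*K) = 8 + 2*K)
u(X, I) = 30 + X*I² (u(X, I) = (I*X)*I + (8 + 2*11) = X*I² + (8 + 22) = X*I² + 30 = 30 + X*I²)
9452 + u(79, -139) = 9452 + (30 + 79*(-139)²) = 9452 + (30 + 79*19321) = 9452 + (30 + 1526359) = 9452 + 1526389 = 1535841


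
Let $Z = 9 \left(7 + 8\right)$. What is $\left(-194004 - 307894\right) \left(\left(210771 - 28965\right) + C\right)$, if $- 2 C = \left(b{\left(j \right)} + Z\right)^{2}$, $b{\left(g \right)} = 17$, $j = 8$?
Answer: $-85450142092$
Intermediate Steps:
$Z = 135$ ($Z = 9 \cdot 15 = 135$)
$C = -11552$ ($C = - \frac{\left(17 + 135\right)^{2}}{2} = - \frac{152^{2}}{2} = \left(- \frac{1}{2}\right) 23104 = -11552$)
$\left(-194004 - 307894\right) \left(\left(210771 - 28965\right) + C\right) = \left(-194004 - 307894\right) \left(\left(210771 - 28965\right) - 11552\right) = - 501898 \left(\left(210771 - 28965\right) - 11552\right) = - 501898 \left(181806 - 11552\right) = \left(-501898\right) 170254 = -85450142092$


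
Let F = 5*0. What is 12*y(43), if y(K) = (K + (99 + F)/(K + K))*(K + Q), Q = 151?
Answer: 4419708/43 ≈ 1.0278e+5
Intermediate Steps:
F = 0
y(K) = (151 + K)*(K + 99/(2*K)) (y(K) = (K + (99 + 0)/(K + K))*(K + 151) = (K + 99/((2*K)))*(151 + K) = (K + 99*(1/(2*K)))*(151 + K) = (K + 99/(2*K))*(151 + K) = (151 + K)*(K + 99/(2*K)))
12*y(43) = 12*(99/2 + 43**2 + 151*43 + (14949/2)/43) = 12*(99/2 + 1849 + 6493 + (14949/2)*(1/43)) = 12*(99/2 + 1849 + 6493 + 14949/86) = 12*(368309/43) = 4419708/43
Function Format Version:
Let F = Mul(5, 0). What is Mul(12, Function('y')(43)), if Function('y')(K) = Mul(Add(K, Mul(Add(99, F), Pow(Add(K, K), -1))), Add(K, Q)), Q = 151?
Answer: Rational(4419708, 43) ≈ 1.0278e+5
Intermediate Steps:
F = 0
Function('y')(K) = Mul(Add(151, K), Add(K, Mul(Rational(99, 2), Pow(K, -1)))) (Function('y')(K) = Mul(Add(K, Mul(Add(99, 0), Pow(Add(K, K), -1))), Add(K, 151)) = Mul(Add(K, Mul(99, Pow(Mul(2, K), -1))), Add(151, K)) = Mul(Add(K, Mul(99, Mul(Rational(1, 2), Pow(K, -1)))), Add(151, K)) = Mul(Add(K, Mul(Rational(99, 2), Pow(K, -1))), Add(151, K)) = Mul(Add(151, K), Add(K, Mul(Rational(99, 2), Pow(K, -1)))))
Mul(12, Function('y')(43)) = Mul(12, Add(Rational(99, 2), Pow(43, 2), Mul(151, 43), Mul(Rational(14949, 2), Pow(43, -1)))) = Mul(12, Add(Rational(99, 2), 1849, 6493, Mul(Rational(14949, 2), Rational(1, 43)))) = Mul(12, Add(Rational(99, 2), 1849, 6493, Rational(14949, 86))) = Mul(12, Rational(368309, 43)) = Rational(4419708, 43)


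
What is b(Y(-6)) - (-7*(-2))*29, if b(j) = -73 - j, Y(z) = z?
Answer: -473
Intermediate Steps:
b(Y(-6)) - (-7*(-2))*29 = (-73 - 1*(-6)) - (-7*(-2))*29 = (-73 + 6) - 14*29 = -67 - 1*406 = -67 - 406 = -473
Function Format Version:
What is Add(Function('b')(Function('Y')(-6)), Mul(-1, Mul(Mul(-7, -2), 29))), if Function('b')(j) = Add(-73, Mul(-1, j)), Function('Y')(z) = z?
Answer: -473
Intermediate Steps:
Add(Function('b')(Function('Y')(-6)), Mul(-1, Mul(Mul(-7, -2), 29))) = Add(Add(-73, Mul(-1, -6)), Mul(-1, Mul(Mul(-7, -2), 29))) = Add(Add(-73, 6), Mul(-1, Mul(14, 29))) = Add(-67, Mul(-1, 406)) = Add(-67, -406) = -473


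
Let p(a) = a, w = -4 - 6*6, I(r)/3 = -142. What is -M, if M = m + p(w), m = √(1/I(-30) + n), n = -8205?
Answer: 40 - I*√1489011006/426 ≈ 40.0 - 90.581*I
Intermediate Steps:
I(r) = -426 (I(r) = 3*(-142) = -426)
w = -40 (w = -4 - 36 = -40)
m = I*√1489011006/426 (m = √(1/(-426) - 8205) = √(-1/426 - 8205) = √(-3495331/426) = I*√1489011006/426 ≈ 90.581*I)
M = -40 + I*√1489011006/426 (M = I*√1489011006/426 - 40 = -40 + I*√1489011006/426 ≈ -40.0 + 90.581*I)
-M = -(-40 + I*√1489011006/426) = 40 - I*√1489011006/426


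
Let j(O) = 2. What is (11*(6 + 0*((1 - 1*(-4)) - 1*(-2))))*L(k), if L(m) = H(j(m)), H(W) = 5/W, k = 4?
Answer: 165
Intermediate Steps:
L(m) = 5/2
(11*(6 + 0*((1 - 1*(-4)) - 1*(-2))))*L(k) = (11*(6 + 0*((1 - 1*(-4)) - 1*(-2))))*(5/2) = (11*(6 + 0*((1 + 4) + 2)))*(5/2) = (11*(6 + 0*(5 + 2)))*(5/2) = (11*(6 + 0*7))*(5/2) = (11*(6 + 0))*(5/2) = (11*6)*(5/2) = 66*(5/2) = 165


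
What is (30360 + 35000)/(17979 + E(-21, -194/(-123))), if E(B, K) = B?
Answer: 32680/8979 ≈ 3.6396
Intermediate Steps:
(30360 + 35000)/(17979 + E(-21, -194/(-123))) = (30360 + 35000)/(17979 - 21) = 65360/17958 = 65360*(1/17958) = 32680/8979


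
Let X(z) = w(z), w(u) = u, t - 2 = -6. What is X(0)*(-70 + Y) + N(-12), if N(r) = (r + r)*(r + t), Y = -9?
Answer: 384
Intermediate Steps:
t = -4 (t = 2 - 6 = -4)
X(z) = z
N(r) = 2*r*(-4 + r) (N(r) = (r + r)*(r - 4) = (2*r)*(-4 + r) = 2*r*(-4 + r))
X(0)*(-70 + Y) + N(-12) = 0*(-70 - 9) + 2*(-12)*(-4 - 12) = 0*(-79) + 2*(-12)*(-16) = 0 + 384 = 384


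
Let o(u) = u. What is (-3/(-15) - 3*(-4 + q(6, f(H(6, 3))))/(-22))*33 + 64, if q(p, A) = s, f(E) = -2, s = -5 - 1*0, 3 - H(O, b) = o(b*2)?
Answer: 301/10 ≈ 30.100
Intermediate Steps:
H(O, b) = 3 - 2*b (H(O, b) = 3 - b*2 = 3 - 2*b)
s = -5 (s = -5 + 0 = -5)
q(p, A) = -5
(-3/(-15) - 3*(-4 + q(6, f(H(6, 3))))/(-22))*33 + 64 = (-3/(-15) - 3*(-4 - 5)/(-22))*33 + 64 = (-3*(-1/15) - 3*(-9)*(-1/22))*33 + 64 = (⅕ + 27*(-1/22))*33 + 64 = (⅕ - 27/22)*33 + 64 = -113/110*33 + 64 = -339/10 + 64 = 301/10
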